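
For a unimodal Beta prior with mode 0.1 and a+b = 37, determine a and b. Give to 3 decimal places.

Mode = (a−1)/(κ−2) with κ = a+b, so a−1 = 0.1·35 = 3.500.
a = 4.500; b = κ − a = 32.500.

a = 4.500, b = 32.500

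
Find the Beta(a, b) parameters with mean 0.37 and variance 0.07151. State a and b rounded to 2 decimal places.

a = 0.84, b = 1.42

Let s = a+b. The Beta variance is μ(1−μ)/(s+1).
So s+1 = μ(1−μ)/σ² = (0.37×0.63)/0.07151 = 0.2331/0.07151 = 3.2597, giving s = 2.2597.
Then a = μs = 0.37×2.2597 = 0.84 and b = (1−μ)s = 0.63×2.2597 = 1.42.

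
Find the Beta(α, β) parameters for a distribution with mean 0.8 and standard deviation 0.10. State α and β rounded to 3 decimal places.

α = 12.000, β = 3.000

σ² = 0.10² = 0.0100.
With s = α+β, Var = μ(1−μ)/(s+1), so s+1 = (0.8×0.2)/0.0100 = 16.0000 and s = 15.0000.
α = μs = 12.000, β = (1−μ)s = 3.000.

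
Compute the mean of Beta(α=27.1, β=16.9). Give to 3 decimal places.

0.616

E[X] = α/(α+β) = 27.1/44.0 = 0.616.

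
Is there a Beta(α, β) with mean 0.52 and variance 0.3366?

No

A Beta with mean μ has variance μ(1−μ)/(α+β+1) < μ(1−μ).
Here μ(1−μ) = 0.52×0.48 = 0.2496, and 0.3366 ≥ 0.2496.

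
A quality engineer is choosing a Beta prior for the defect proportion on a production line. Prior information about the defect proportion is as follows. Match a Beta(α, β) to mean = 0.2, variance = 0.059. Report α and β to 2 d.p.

By moment matching, α+β = μ(1−μ)/σ² − 1 = (0.2·0.8)/0.059 − 1 = 2.7119 − 1 = 1.7119.
Since α/(α+β) = μ, α = 0.2·1.7119 = 0.34 and β = 0.8·1.7119 = 1.37.

α = 0.34, β = 1.37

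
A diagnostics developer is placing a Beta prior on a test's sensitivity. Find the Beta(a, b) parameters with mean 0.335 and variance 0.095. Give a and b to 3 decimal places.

Write ν = a+b; then a = μν and Var = μ(1−μ)/(ν+1).
ν = μ(1−μ)/Var − 1 = 0.222775/0.095 − 1 = 1.3450.
a = 0.335·1.3450 = 0.451, b = 0.665·1.3450 = 0.894.

a = 0.451, b = 0.894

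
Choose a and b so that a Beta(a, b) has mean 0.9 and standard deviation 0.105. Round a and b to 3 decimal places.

a = 6.447, b = 0.716

First σ² = 0.011025. Setting a = μn, b = (1−μ)n with n = a+b,
μ(1−μ)/(n+1) = 0.011025 ⇒ n+1 = 0.09/0.011025 = 8.1633 ⇒ n = 7.1633.
Hence a = 0.9×7.1633 = 6.447, b = 0.1×7.1633 = 0.716.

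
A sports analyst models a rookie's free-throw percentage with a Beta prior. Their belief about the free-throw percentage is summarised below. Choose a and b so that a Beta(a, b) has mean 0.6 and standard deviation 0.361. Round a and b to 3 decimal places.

σ² = 0.361² = 0.130321.
With s = a+b, Var = μ(1−μ)/(s+1), so s+1 = (0.6×0.4)/0.130321 = 1.8416 and s = 0.8416.
a = μs = 0.505, b = (1−μ)s = 0.337.

a = 0.505, b = 0.337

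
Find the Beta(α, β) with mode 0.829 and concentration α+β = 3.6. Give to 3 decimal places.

α = 2.326, β = 1.274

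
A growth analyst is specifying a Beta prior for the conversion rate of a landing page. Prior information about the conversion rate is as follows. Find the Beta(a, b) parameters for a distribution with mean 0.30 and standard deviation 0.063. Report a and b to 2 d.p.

a = 15.57, b = 36.34

σ² = 0.063² = 0.003969.
With s = a+b, Var = μ(1−μ)/(s+1), so s+1 = (0.30×0.70)/0.003969 = 52.9101 and s = 51.9101.
a = μs = 15.57, b = (1−μ)s = 36.34.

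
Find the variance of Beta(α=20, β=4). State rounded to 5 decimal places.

μ = 20/24 = 0.833333; Var = μ(1−μ)/(α+β+1) = 0.1388889/25 = 0.00556.

0.00556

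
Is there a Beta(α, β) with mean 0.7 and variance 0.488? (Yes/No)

For any Beta, Var(X) < E[X]·(1−E[X]).
Here μ(1−μ) = 0.7×0.3 = 0.21, and 0.488 ≥ 0.21.

No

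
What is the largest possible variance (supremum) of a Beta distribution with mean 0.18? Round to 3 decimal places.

Var = μ(1−μ)/(α+β+1), which approaches μ(1−μ) as α+β → 0.
So the supremum is μ(1−μ) = 0.18×0.82 = 0.148.

0.148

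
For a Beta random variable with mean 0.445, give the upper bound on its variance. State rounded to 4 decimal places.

0.2470

Var = μ(1−μ)/(α+β+1), which approaches μ(1−μ) as α+β → 0.
So the supremum is μ(1−μ) = 0.445×0.555 = 0.2470.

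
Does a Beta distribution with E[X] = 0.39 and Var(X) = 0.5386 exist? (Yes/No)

A Beta with mean μ has variance μ(1−μ)/(α+β+1) < μ(1−μ).
Here μ(1−μ) = 0.39×0.61 = 0.2379, and 0.5386 ≥ 0.2379.

No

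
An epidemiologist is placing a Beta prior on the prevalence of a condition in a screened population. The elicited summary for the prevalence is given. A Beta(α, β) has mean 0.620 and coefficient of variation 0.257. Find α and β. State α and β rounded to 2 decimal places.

α = 5.13, β = 3.15

Var = (CV·μ)² = (0.257×0.620)² = 0.025389.
α+β = μ(1−μ)/Var − 1 = 0.235600/0.025389 − 1 = 8.2795.
Thus α = 0.620·8.2795 = 5.13 and β = 0.380·8.2795 = 3.15.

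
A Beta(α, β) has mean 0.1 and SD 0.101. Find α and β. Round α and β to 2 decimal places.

First σ² = 0.010201. Setting α = μn, β = (1−μ)n with n = α+β,
μ(1−μ)/(n+1) = 0.010201 ⇒ n+1 = 0.09/0.010201 = 8.8227 ⇒ n = 7.8227.
Hence α = 0.1×7.8227 = 0.78, β = 0.9×7.8227 = 7.04.

α = 0.78, β = 7.04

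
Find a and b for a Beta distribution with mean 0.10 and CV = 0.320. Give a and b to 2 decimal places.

a = 8.69, b = 78.20

σ = CV·μ = 0.320×0.10 = 0.03200, so σ² = 0.001024.
s+1 = μ(1−μ)/σ² = 0.0900/0.001024 = 87.8906, so s = a+b = 86.8906.
a = μs = 8.69, b = (1−μ)s = 78.20.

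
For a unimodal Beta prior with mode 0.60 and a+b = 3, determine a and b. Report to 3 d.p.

a = 1.600, b = 1.400

For a,b>1 the mode is (a−1)/(a+b−2), so a = mode·(κ−2)+1 = 0.60×1+1 = 1.600.
And b = (1−mode)·(κ−2)+1 = 0.40×1+1 = 1.400.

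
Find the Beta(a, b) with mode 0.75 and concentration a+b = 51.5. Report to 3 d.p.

a = 38.125, b = 13.375

For a,b>1 the mode is (a−1)/(a+b−2), so a = mode·(κ−2)+1 = 0.75×49.5+1 = 38.125.
And b = (1−mode)·(κ−2)+1 = 0.25×49.5+1 = 13.375.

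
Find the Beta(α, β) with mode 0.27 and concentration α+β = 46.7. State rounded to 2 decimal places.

α = 13.07, β = 33.63

For α,β>1 the mode is (α−1)/(α+β−2), so α = mode·(κ−2)+1 = 0.27×44.7+1 = 13.07.
And β = (1−mode)·(κ−2)+1 = 0.73×44.7+1 = 33.63.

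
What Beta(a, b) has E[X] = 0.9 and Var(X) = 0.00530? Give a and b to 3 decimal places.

By moment matching, a+b = μ(1−μ)/σ² − 1 = (0.9·0.1)/0.00530 − 1 = 16.9811 − 1 = 15.9811.
Since a/(a+b) = μ, a = 0.9·15.9811 = 14.383 and b = 0.1·15.9811 = 1.598.

a = 14.383, b = 1.598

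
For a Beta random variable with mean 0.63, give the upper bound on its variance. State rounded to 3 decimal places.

0.233

For fixed mean μ the Beta variance is μ(1−μ)/(α+β+1), increasing as α+β decreases.
Its least upper bound (not attained) is μ(1−μ) = 0.63·0.37 = 0.233.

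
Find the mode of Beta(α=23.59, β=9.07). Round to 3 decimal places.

With α,β > 1, mode = (α−1)/(α+β−2) = 22.59/30.66 = 0.737.

0.737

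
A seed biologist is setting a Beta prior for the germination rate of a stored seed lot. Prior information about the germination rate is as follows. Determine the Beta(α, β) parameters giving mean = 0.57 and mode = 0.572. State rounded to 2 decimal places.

α = 41.04, β = 30.96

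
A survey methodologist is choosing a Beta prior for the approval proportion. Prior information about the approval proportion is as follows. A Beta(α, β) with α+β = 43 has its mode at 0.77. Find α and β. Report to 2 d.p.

For α,β>1 the mode is (α−1)/(α+β−2), so α = mode·(κ−2)+1 = 0.77×41+1 = 32.57.
And β = (1−mode)·(κ−2)+1 = 0.23×41+1 = 10.43.

α = 32.57, β = 10.43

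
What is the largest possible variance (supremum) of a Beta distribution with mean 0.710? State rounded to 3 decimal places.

0.206

Var = μ(1−μ)/(α+β+1), which approaches μ(1−μ) as α+β → 0.
So the supremum is μ(1−μ) = 0.710×0.290 = 0.206.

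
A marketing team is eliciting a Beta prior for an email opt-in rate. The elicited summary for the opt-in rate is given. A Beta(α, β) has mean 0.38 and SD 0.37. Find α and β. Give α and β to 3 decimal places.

First σ² = 0.1369. Setting α = μn, β = (1−μ)n with n = α+β,
μ(1−μ)/(n+1) = 0.1369 ⇒ n+1 = 0.2356/0.1369 = 1.7210 ⇒ n = 0.7210.
Hence α = 0.38×0.7210 = 0.274, β = 0.62×0.7210 = 0.447.

α = 0.274, β = 0.447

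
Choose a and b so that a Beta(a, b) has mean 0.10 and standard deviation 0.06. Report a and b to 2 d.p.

Variance = 0.06² = 0.0036. The moment-matching identity a+b = μ(1−μ)/Var − 1 gives
a+b = 0.0900/0.0036 − 1 = 24.0000, so a = μ·24.0000 = 2.40 and b = (1−μ)·24.0000 = 21.60.

a = 2.40, b = 21.60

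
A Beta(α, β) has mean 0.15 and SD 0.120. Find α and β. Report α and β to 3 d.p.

σ² = 0.120² = 0.014400.
With s = α+β, Var = μ(1−μ)/(s+1), so s+1 = (0.15×0.85)/0.014400 = 8.8542 and s = 7.8542.
α = μs = 1.178, β = (1−μ)s = 6.676.

α = 1.178, β = 6.676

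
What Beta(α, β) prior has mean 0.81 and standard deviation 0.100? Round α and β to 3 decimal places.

α = 11.656, β = 2.734

First σ² = 0.010000. Setting α = μn, β = (1−μ)n with n = α+β,
μ(1−μ)/(n+1) = 0.010000 ⇒ n+1 = 0.1539/0.010000 = 15.3900 ⇒ n = 14.3900.
Hence α = 0.81×14.3900 = 11.656, β = 0.19×14.3900 = 2.734.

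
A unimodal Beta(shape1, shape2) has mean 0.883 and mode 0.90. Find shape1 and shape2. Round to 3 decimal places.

Let s = shape1+shape2. Mean gives shape1 = μs = 0.883s; mode gives (shape1−1)/(s−2) = 0.90.
Substituting: 0.883s − 1 = 0.90(s−2) = 0.90s − 1.80, so -0.017s = -0.80 and s = 47.0588.
Then shape1 = 0.883×47.0588 = 41.553 and shape2 = s−shape1 = 5.506.

shape1 = 41.553, shape2 = 5.506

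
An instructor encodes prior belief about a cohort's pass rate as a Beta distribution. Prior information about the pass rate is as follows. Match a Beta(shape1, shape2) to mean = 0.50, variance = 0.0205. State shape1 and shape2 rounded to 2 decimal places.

shape1 = 5.60, shape2 = 5.60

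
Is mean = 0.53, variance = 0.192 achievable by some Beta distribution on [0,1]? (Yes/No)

Yes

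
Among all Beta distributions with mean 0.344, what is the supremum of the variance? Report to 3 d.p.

0.226

Var = μ(1−μ)/(α+β+1), which approaches μ(1−μ) as α+β → 0.
So the supremum is μ(1−μ) = 0.344×0.656 = 0.226.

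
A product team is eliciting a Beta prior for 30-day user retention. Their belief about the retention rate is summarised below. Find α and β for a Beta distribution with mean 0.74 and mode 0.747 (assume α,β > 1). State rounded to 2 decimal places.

α = 52.22, β = 18.35

With s = α+β: μ = α/s and mode = (α−1)/(s−2). Eliminating α = μs,
μs − 1 = m(s−2) ⇒ s(μ−m) = 1−2m ⇒ s = -0.494/-0.007 = 70.5714.
So α = μs = 52.22, β = (1−μ)s = 18.35.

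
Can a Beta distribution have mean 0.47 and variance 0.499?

A Beta with mean μ has variance μ(1−μ)/(α+β+1) < μ(1−μ).
Here μ(1−μ) = 0.47×0.53 = 0.2491, and 0.499 ≥ 0.2491.

No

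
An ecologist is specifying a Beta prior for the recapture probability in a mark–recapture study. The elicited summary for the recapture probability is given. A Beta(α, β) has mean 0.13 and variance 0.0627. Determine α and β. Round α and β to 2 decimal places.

α = 0.10, β = 0.70

By moment matching, α+β = μ(1−μ)/σ² − 1 = (0.13·0.87)/0.0627 − 1 = 1.8038 − 1 = 0.8038.
Since α/(α+β) = μ, α = 0.13·0.8038 = 0.10 and β = 0.87·0.8038 = 0.70.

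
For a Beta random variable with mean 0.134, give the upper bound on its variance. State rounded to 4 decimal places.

Var = μ(1−μ)/(α+β+1), which approaches μ(1−μ) as α+β → 0.
So the supremum is μ(1−μ) = 0.134×0.866 = 0.1160.

0.1160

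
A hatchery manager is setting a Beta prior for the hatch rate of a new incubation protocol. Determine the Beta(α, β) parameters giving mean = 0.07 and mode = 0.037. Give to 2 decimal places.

With s = α+β: μ = α/s and mode = (α−1)/(s−2). Eliminating α = μs,
μs − 1 = m(s−2) ⇒ s(μ−m) = 1−2m ⇒ s = 0.926/0.033 = 28.0606.
So α = μs = 1.96, β = (1−μ)s = 26.10.

α = 1.96, β = 26.10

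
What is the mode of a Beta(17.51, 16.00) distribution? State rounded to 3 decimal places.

The density x^(α−1)(1−x)^(β−1) is maximised at (α−1)/(α+β−2) = 16.51/31.51 = 0.524.

0.524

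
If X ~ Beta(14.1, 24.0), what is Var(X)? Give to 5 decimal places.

0.00596

μ = 14.1/38.1 = 0.370079; Var = μ(1−μ)/(α+β+1) = 0.2331205/39.1 = 0.00596.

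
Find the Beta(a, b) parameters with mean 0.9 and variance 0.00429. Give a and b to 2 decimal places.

a = 17.98, b = 2.00

Let s = a+b. The Beta variance is μ(1−μ)/(s+1).
So s+1 = μ(1−μ)/σ² = (0.9×0.1)/0.00429 = 0.09/0.00429 = 20.9790, giving s = 19.9790.
Then a = μs = 0.9×19.9790 = 17.98 and b = (1−μ)s = 0.1×19.9790 = 2.00.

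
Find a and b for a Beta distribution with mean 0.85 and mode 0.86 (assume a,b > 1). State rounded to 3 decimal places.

With s = a+b: μ = a/s and mode = (a−1)/(s−2). Eliminating a = μs,
μs − 1 = m(s−2) ⇒ s(μ−m) = 1−2m ⇒ s = -0.72/-0.01 = 72.0000.
So a = μs = 61.200, b = (1−μ)s = 10.800.

a = 61.200, b = 10.800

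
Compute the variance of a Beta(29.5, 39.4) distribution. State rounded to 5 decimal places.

0.00350

α+β = 68.9 and αβ = 1162.30, so Var = αβ/[(α+β)²(α+β+1)] = 1162.30/331829.979 = 0.00350.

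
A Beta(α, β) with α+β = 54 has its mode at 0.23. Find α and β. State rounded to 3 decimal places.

Since the density peak of Beta(α,β) is at (α−1)/(α+β−2),
α = 1 + 0.23(54−2) = 12.960 and β = 54 − 12.960 = 41.040.

α = 12.960, β = 41.040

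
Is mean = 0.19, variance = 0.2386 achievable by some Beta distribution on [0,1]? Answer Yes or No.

No

For any Beta, Var(X) < E[X]·(1−E[X]).
Here μ(1−μ) = 0.19×0.81 = 0.1539, and 0.2386 ≥ 0.1539.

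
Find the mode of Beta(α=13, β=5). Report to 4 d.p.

With α,β > 1, mode = (α−1)/(α+β−2) = 12/16 = 0.7500.

0.7500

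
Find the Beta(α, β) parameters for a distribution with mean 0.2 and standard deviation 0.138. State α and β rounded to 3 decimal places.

α = 1.480, β = 5.921

Variance = 0.138² = 0.019044. The moment-matching identity α+β = μ(1−μ)/Var − 1 gives
α+β = 0.16/0.019044 − 1 = 7.4016, so α = μ·7.4016 = 1.480 and β = (1−μ)·7.4016 = 5.921.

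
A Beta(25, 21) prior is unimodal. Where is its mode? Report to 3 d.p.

The density x^(α−1)(1−x)^(β−1) is maximised at (α−1)/(α+β−2) = 24/44 = 0.545.

0.545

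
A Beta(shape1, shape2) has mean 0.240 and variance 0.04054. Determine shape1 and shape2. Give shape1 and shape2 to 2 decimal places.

shape1 = 0.84, shape2 = 2.66

Let s = shape1+shape2. The Beta variance is μ(1−μ)/(s+1).
So s+1 = μ(1−μ)/σ² = (0.240×0.760)/0.04054 = 0.182400/0.04054 = 4.4993, giving s = 3.4993.
Then shape1 = μs = 0.240×3.4993 = 0.84 and shape2 = (1−μ)s = 0.760×3.4993 = 2.66.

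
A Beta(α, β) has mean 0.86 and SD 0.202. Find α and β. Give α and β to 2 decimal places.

α = 1.68, β = 0.27

Variance = 0.202² = 0.040804. The moment-matching identity α+β = μ(1−μ)/Var − 1 gives
α+β = 0.1204/0.040804 − 1 = 1.9507, so α = μ·1.9507 = 1.68 and β = (1−μ)·1.9507 = 0.27.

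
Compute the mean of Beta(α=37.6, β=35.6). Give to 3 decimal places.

The Beta mean is α/(α+β) = 37.6/(37.6+35.6) = 0.514.

0.514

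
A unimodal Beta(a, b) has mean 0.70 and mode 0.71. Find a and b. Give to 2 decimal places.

a = 29.40, b = 12.60

Let s = a+b. Mean gives a = μs = 0.70s; mode gives (a−1)/(s−2) = 0.71.
Substituting: 0.70s − 1 = 0.71(s−2) = 0.71s − 1.42, so -0.01s = -0.42 and s = 42.0000.
Then a = 0.70×42.0000 = 29.40 and b = s−a = 12.60.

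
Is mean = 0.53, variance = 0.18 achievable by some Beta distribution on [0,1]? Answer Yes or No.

Yes

For any Beta, Var(X) < E[X]·(1−E[X]).
Here μ(1−μ) = 0.53×0.47 = 0.2491, and 0.18 < 0.2491.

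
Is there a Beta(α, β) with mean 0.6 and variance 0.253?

No

For any Beta, Var(X) < E[X]·(1−E[X]).
Here μ(1−μ) = 0.6×0.4 = 0.24, and 0.253 ≥ 0.24.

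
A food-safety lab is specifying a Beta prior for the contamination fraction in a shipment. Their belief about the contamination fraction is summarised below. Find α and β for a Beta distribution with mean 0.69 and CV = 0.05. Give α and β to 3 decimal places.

σ = CV·μ = 0.05×0.69 = 0.03450, so σ² = 0.001190.
s+1 = μ(1−μ)/σ² = 0.2139/0.001190 = 179.7101, so s = α+β = 178.7101.
α = μs = 123.310, β = (1−μ)s = 55.400.

α = 123.310, β = 55.400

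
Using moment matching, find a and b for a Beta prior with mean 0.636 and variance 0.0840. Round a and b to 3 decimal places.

a = 1.117, b = 0.639

By moment matching, a+b = μ(1−μ)/σ² − 1 = (0.636·0.364)/0.0840 − 1 = 2.7560 − 1 = 1.7560.
Since a/(a+b) = μ, a = 0.636·1.7560 = 1.117 and b = 0.364·1.7560 = 0.639.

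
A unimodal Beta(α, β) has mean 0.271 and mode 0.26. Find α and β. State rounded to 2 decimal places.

Let s = α+β. Mean gives α = μs = 0.271s; mode gives (α−1)/(s−2) = 0.26.
Substituting: 0.271s − 1 = 0.26(s−2) = 0.26s − 0.52, so 0.011s = 0.48 and s = 43.6364.
Then α = 0.271×43.6364 = 11.83 and β = s−α = 31.81.

α = 11.83, β = 31.81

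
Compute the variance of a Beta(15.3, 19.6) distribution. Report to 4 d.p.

0.0069

μ = 15.3/34.9 = 0.438395; Var = μ(1−μ)/(α+β+1) = 0.2462049/35.9 = 0.0069.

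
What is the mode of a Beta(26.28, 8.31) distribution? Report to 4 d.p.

The density x^(α−1)(1−x)^(β−1) is maximised at (α−1)/(α+β−2) = 25.28/32.59 = 0.7757.

0.7757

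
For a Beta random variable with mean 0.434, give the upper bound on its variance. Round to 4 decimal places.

0.2456

Var = μ(1−μ)/(α+β+1), which approaches μ(1−μ) as α+β → 0.
So the supremum is μ(1−μ) = 0.434×0.566 = 0.2456.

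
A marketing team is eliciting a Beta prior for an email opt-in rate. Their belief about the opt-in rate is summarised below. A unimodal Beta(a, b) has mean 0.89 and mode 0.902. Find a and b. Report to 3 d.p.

a = 59.630, b = 7.370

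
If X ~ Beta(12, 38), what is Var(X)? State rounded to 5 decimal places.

0.00358

μ = 12/50 = 0.240000; Var = μ(1−μ)/(α+β+1) = 0.1824000/51 = 0.00358.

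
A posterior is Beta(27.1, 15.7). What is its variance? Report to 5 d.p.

Var = αβ/[(α+β)²(α+β+1)] = (27.1×15.7)/(42.8²×43.8) = 425.47/80234.592 = 0.00530.

0.00530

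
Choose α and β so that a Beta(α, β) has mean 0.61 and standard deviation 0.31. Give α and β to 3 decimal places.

α = 0.900, β = 0.575

First σ² = 0.0961. Setting α = μn, β = (1−μ)n with n = α+β,
μ(1−μ)/(n+1) = 0.0961 ⇒ n+1 = 0.2379/0.0961 = 2.4755 ⇒ n = 1.4755.
Hence α = 0.61×1.4755 = 0.900, β = 0.39×1.4755 = 0.575.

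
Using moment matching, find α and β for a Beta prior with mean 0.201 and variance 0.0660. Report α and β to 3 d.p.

α = 0.288, β = 1.145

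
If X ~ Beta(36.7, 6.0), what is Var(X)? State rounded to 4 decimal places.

α+β = 42.7 and αβ = 220.20, so Var = αβ/[(α+β)²(α+β+1)] = 220.20/79677.773 = 0.0028.

0.0028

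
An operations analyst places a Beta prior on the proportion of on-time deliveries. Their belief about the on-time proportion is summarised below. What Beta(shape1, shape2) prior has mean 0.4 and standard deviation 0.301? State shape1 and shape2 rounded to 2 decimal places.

σ² = 0.301² = 0.090601.
With s = shape1+shape2, Var = μ(1−μ)/(s+1), so s+1 = (0.4×0.6)/0.090601 = 2.6490 and s = 1.6490.
shape1 = μs = 0.66, shape2 = (1−μ)s = 0.99.

shape1 = 0.66, shape2 = 0.99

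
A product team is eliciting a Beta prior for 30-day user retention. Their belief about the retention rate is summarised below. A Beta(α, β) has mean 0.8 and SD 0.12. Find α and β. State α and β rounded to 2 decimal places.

α = 8.09, β = 2.02

σ² = 0.12² = 0.0144.
With s = α+β, Var = μ(1−μ)/(s+1), so s+1 = (0.8×0.2)/0.0144 = 11.1111 and s = 10.1111.
α = μs = 8.09, β = (1−μ)s = 2.02.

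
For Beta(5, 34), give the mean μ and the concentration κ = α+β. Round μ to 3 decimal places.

κ = α+β = 5+34 = 39; μ = α/κ = 5/39 = 0.128.

μ = 0.128, κ = 39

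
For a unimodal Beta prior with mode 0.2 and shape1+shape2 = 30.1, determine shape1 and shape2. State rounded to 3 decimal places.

Since the density peak of Beta(shape1,shape2) is at (shape1−1)/(shape1+shape2−2),
shape1 = 1 + 0.2(30.1−2) = 6.620 and shape2 = 30.1 − 6.620 = 23.480.

shape1 = 6.620, shape2 = 23.480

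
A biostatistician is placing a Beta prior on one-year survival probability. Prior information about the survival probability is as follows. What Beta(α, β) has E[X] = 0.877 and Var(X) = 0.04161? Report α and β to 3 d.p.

Let s = α+β. The Beta variance is μ(1−μ)/(s+1).
So s+1 = μ(1−μ)/σ² = (0.877×0.123)/0.04161 = 0.107871/0.04161 = 2.5924, giving s = 1.5924.
Then α = μs = 0.877×1.5924 = 1.397 and β = (1−μ)s = 0.123×1.5924 = 0.196.

α = 1.397, β = 0.196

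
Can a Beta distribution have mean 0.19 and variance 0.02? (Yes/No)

Yes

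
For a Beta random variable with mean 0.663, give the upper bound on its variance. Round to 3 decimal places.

0.223

Var = μ(1−μ)/(α+β+1), which approaches μ(1−μ) as α+β → 0.
So the supremum is μ(1−μ) = 0.663×0.337 = 0.223.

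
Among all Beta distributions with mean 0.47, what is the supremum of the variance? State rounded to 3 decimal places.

0.249

For fixed mean μ the Beta variance is μ(1−μ)/(α+β+1), increasing as α+β decreases.
Its least upper bound (not attained) is μ(1−μ) = 0.47·0.53 = 0.249.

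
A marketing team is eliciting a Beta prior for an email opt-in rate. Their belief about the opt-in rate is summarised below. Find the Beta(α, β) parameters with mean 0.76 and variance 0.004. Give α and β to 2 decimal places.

Write ν = α+β; then α = μν and Var = μ(1−μ)/(ν+1).
ν = μ(1−μ)/Var − 1 = 0.1824/0.004 − 1 = 44.6000.
α = 0.76·44.6000 = 33.90, β = 0.24·44.6000 = 10.70.

α = 33.90, β = 10.70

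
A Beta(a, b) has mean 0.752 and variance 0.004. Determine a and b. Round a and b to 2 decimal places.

a = 34.31, b = 11.31

Write ν = a+b; then a = μν and Var = μ(1−μ)/(ν+1).
ν = μ(1−μ)/Var − 1 = 0.186496/0.004 − 1 = 45.6240.
a = 0.752·45.6240 = 34.31, b = 0.248·45.6240 = 11.31.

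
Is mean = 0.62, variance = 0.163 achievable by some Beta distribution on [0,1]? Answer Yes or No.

Yes

For any Beta, Var(X) < E[X]·(1−E[X]).
Here μ(1−μ) = 0.62×0.38 = 0.2356, and 0.163 < 0.2356.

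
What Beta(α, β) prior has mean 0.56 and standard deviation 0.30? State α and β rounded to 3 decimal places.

First σ² = 0.0900. Setting α = μn, β = (1−μ)n with n = α+β,
μ(1−μ)/(n+1) = 0.0900 ⇒ n+1 = 0.2464/0.0900 = 2.7378 ⇒ n = 1.7378.
Hence α = 0.56×1.7378 = 0.973, β = 0.44×1.7378 = 0.765.

α = 0.973, β = 0.765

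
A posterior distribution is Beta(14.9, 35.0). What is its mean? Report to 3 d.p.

The Beta mean is α/(α+β) = 14.9/(14.9+35.0) = 0.299.

0.299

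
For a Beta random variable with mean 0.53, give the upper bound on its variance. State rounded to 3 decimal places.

Var = μ(1−μ)/(α+β+1), which approaches μ(1−μ) as α+β → 0.
So the supremum is μ(1−μ) = 0.53×0.47 = 0.249.

0.249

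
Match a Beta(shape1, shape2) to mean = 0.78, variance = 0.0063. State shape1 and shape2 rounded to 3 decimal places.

shape1 = 20.466, shape2 = 5.772

Let s = shape1+shape2. The Beta variance is μ(1−μ)/(s+1).
So s+1 = μ(1−μ)/σ² = (0.78×0.22)/0.0063 = 0.1716/0.0063 = 27.2381, giving s = 26.2381.
Then shape1 = μs = 0.78×26.2381 = 20.466 and shape2 = (1−μ)s = 0.22×26.2381 = 5.772.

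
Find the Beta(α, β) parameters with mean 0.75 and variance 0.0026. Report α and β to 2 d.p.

α = 53.34, β = 17.78

Let s = α+β. The Beta variance is μ(1−μ)/(s+1).
So s+1 = μ(1−μ)/σ² = (0.75×0.25)/0.0026 = 0.1875/0.0026 = 72.1154, giving s = 71.1154.
Then α = μs = 0.75×71.1154 = 53.34 and β = (1−μ)s = 0.25×71.1154 = 17.78.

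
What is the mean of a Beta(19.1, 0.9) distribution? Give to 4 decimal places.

E[X] = α/(α+β) = 19.1/20.0 = 0.9550.

0.9550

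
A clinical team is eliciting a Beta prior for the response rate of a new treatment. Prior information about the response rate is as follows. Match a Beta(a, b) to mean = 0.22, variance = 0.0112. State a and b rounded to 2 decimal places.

Write ν = a+b; then a = μν and Var = μ(1−μ)/(ν+1).
ν = μ(1−μ)/Var − 1 = 0.1716/0.0112 − 1 = 14.3214.
a = 0.22·14.3214 = 3.15, b = 0.78·14.3214 = 11.17.

a = 3.15, b = 11.17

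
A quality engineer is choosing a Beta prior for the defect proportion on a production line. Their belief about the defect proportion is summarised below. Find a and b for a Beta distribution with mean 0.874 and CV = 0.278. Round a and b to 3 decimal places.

a = 0.756, b = 0.109

Var = (CV·μ)² = (0.278×0.874)² = 0.059035.
a+b = μ(1−μ)/Var − 1 = 0.110124/0.059035 − 1 = 0.8654.
Thus a = 0.874·0.8654 = 0.756 and b = 0.126·0.8654 = 0.109.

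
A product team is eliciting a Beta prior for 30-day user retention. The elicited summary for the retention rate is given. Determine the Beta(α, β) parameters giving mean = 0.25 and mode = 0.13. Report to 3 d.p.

Let s = α+β. Mean gives α = μs = 0.25s; mode gives (α−1)/(s−2) = 0.13.
Substituting: 0.25s − 1 = 0.13(s−2) = 0.13s − 0.26, so 0.12s = 0.74 and s = 6.1667.
Then α = 0.25×6.1667 = 1.542 and β = s−α = 4.625.

α = 1.542, β = 4.625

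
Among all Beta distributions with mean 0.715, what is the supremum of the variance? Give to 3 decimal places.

Var = μ(1−μ)/(α+β+1), which approaches μ(1−μ) as α+β → 0.
So the supremum is μ(1−μ) = 0.715×0.285 = 0.204.

0.204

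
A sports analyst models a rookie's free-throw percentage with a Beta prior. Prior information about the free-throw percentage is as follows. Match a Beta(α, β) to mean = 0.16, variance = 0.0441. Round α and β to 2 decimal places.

α = 0.33, β = 1.72

Write ν = α+β; then α = μν and Var = μ(1−μ)/(ν+1).
ν = μ(1−μ)/Var − 1 = 0.1344/0.0441 − 1 = 2.0476.
α = 0.16·2.0476 = 0.33, β = 0.84·2.0476 = 1.72.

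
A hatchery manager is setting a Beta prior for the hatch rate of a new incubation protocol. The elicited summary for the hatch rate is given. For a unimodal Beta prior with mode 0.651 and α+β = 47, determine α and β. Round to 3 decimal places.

For α,β>1 the mode is (α−1)/(α+β−2), so α = mode·(κ−2)+1 = 0.651×45+1 = 30.295.
And β = (1−mode)·(κ−2)+1 = 0.349×45+1 = 16.705.

α = 30.295, β = 16.705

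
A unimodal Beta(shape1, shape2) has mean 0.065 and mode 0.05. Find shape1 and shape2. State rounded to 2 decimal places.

With s = shape1+shape2: μ = shape1/s and mode = (shape1−1)/(s−2). Eliminating shape1 = μs,
μs − 1 = m(s−2) ⇒ s(μ−m) = 1−2m ⇒ s = 0.90/0.015 = 60.0000.
So shape1 = μs = 3.90, shape2 = (1−μ)s = 56.10.

shape1 = 3.90, shape2 = 56.10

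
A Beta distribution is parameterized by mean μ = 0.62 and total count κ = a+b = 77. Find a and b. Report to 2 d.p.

a = 47.74, b = 29.26

a = μκ = 0.62×77 = 47.74 and b = (1−μ)κ = 0.38×77 = 29.26.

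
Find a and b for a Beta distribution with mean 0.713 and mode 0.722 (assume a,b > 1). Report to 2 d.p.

a = 35.17, b = 14.16

With s = a+b: μ = a/s and mode = (a−1)/(s−2). Eliminating a = μs,
μs − 1 = m(s−2) ⇒ s(μ−m) = 1−2m ⇒ s = -0.444/-0.009 = 49.3333.
So a = μs = 35.17, b = (1−μ)s = 14.16.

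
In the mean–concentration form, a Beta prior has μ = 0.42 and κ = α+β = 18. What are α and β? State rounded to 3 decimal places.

α = 7.560, β = 10.440

Split κ in proportion μ : (1−μ): α = 0.42·18 = 7.560, β = 18 − 7.560 = 10.440.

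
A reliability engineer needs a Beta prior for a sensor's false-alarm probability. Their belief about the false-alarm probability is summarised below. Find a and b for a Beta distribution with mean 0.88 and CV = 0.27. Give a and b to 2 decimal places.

a = 0.77, b = 0.10

σ = CV·μ = 0.27×0.88 = 0.23760, so σ² = 0.056454.
s+1 = μ(1−μ)/σ² = 0.1056/0.056454 = 1.8706, so s = a+b = 0.8706.
a = μs = 0.77, b = (1−μ)s = 0.10.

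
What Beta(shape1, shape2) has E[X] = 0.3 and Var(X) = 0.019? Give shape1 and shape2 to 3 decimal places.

shape1 = 3.016, shape2 = 7.037

Write ν = shape1+shape2; then shape1 = μν and Var = μ(1−μ)/(ν+1).
ν = μ(1−μ)/Var − 1 = 0.21/0.019 − 1 = 10.0526.
shape1 = 0.3·10.0526 = 3.016, shape2 = 0.7·10.0526 = 7.037.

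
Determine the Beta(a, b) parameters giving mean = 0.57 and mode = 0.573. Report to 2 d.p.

Let s = a+b. Mean gives a = μs = 0.57s; mode gives (a−1)/(s−2) = 0.573.
Substituting: 0.57s − 1 = 0.573(s−2) = 0.573s − 1.146, so -0.003s = -0.146 and s = 48.6667.
Then a = 0.57×48.6667 = 27.74 and b = s−a = 20.93.

a = 27.74, b = 20.93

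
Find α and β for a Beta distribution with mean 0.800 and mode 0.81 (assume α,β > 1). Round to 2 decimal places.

Let s = α+β. Mean gives α = μs = 0.800s; mode gives (α−1)/(s−2) = 0.81.
Substituting: 0.800s − 1 = 0.81(s−2) = 0.81s − 1.62, so -0.010s = -0.62 and s = 62.0000.
Then α = 0.800×62.0000 = 49.60 and β = s−α = 12.40.

α = 49.60, β = 12.40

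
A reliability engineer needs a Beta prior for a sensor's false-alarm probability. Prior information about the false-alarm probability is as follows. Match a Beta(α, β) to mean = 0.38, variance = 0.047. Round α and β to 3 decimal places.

α = 1.525, β = 2.488

Write ν = α+β; then α = μν and Var = μ(1−μ)/(ν+1).
ν = μ(1−μ)/Var − 1 = 0.2356/0.047 − 1 = 4.0128.
α = 0.38·4.0128 = 1.525, β = 0.62·4.0128 = 2.488.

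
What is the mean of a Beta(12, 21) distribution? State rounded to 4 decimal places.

0.3636

The Beta mean is α/(α+β) = 12/(12+21) = 0.3636.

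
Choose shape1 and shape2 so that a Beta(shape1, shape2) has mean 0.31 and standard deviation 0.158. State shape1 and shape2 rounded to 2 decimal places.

shape1 = 2.35, shape2 = 5.22

σ² = 0.158² = 0.024964.
With s = shape1+shape2, Var = μ(1−μ)/(s+1), so s+1 = (0.31×0.69)/0.024964 = 8.5683 and s = 7.5683.
shape1 = μs = 2.35, shape2 = (1−μ)s = 5.22.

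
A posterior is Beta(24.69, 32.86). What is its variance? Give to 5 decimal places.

0.00418

Var = αβ/[(α+β)²(α+β+1)] = (24.69×32.86)/(57.55²×58.55) = 811.3134/193917.746375 = 0.00418.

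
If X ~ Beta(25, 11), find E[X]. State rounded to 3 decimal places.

0.694

The Beta mean is α/(α+β) = 25/(25+11) = 0.694.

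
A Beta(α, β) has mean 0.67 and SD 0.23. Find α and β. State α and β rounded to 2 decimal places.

Variance = 0.23² = 0.0529. The moment-matching identity α+β = μ(1−μ)/Var − 1 gives
α+β = 0.2211/0.0529 − 1 = 3.1796, so α = μ·3.1796 = 2.13 and β = (1−μ)·3.1796 = 1.05.

α = 2.13, β = 1.05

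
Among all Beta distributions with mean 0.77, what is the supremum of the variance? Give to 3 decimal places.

For fixed mean μ the Beta variance is μ(1−μ)/(α+β+1), increasing as α+β decreases.
Its least upper bound (not attained) is μ(1−μ) = 0.77·0.23 = 0.177.

0.177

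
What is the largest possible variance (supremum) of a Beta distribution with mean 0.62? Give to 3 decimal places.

0.236

For fixed mean μ the Beta variance is μ(1−μ)/(α+β+1), increasing as α+β decreases.
Its least upper bound (not attained) is μ(1−μ) = 0.62·0.38 = 0.236.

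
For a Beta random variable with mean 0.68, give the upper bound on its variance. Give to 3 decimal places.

Var = μ(1−μ)/(α+β+1), which approaches μ(1−μ) as α+β → 0.
So the supremum is μ(1−μ) = 0.68×0.32 = 0.218.

0.218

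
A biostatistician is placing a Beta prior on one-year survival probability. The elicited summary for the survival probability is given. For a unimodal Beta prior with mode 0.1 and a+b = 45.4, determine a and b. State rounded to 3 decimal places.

a = 5.340, b = 40.060

For a,b>1 the mode is (a−1)/(a+b−2), so a = mode·(κ−2)+1 = 0.1×43.4+1 = 5.340.
And b = (1−mode)·(κ−2)+1 = 0.9×43.4+1 = 40.060.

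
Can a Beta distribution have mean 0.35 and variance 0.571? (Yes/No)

The Beta variance bound is σ² < μ(1−μ).
Here μ(1−μ) = 0.35×0.65 = 0.2275, and 0.571 ≥ 0.2275.

No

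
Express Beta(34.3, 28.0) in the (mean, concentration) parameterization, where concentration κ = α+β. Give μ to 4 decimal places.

μ = 0.5506, κ = 62.3

κ = α+β = 34.3+28.0 = 62.3; μ = α/κ = 34.3/62.3 = 0.5506.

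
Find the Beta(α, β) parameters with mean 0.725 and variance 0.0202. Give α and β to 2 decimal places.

Let s = α+β. The Beta variance is μ(1−μ)/(s+1).
So s+1 = μ(1−μ)/σ² = (0.725×0.275)/0.0202 = 0.199375/0.0202 = 9.8700, giving s = 8.8700.
Then α = μs = 0.725×8.8700 = 6.43 and β = (1−μ)s = 0.275×8.8700 = 2.44.

α = 6.43, β = 2.44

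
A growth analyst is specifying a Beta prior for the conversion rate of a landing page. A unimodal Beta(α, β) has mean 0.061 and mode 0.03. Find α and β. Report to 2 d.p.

α = 1.85, β = 28.47

Let s = α+β. Mean gives α = μs = 0.061s; mode gives (α−1)/(s−2) = 0.03.
Substituting: 0.061s − 1 = 0.03(s−2) = 0.03s − 0.06, so 0.031s = 0.94 and s = 30.3226.
Then α = 0.061×30.3226 = 1.85 and β = s−α = 28.47.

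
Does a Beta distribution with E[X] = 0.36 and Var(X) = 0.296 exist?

For any Beta, Var(X) < E[X]·(1−E[X]).
Here μ(1−μ) = 0.36×0.64 = 0.2304, and 0.296 ≥ 0.2304.

No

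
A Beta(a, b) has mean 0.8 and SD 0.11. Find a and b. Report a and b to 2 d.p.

a = 9.78, b = 2.44

σ² = 0.11² = 0.0121.
With s = a+b, Var = μ(1−μ)/(s+1), so s+1 = (0.8×0.2)/0.0121 = 13.2231 and s = 12.2231.
a = μs = 9.78, b = (1−μ)s = 2.44.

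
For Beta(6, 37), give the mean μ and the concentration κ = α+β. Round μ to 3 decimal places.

κ = α+β = 6+37 = 43; μ = α/κ = 6/43 = 0.140.

μ = 0.140, κ = 43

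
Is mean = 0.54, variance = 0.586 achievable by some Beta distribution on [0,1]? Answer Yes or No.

No

The Beta variance bound is σ² < μ(1−μ).
Here μ(1−μ) = 0.54×0.46 = 0.2484, and 0.586 ≥ 0.2484.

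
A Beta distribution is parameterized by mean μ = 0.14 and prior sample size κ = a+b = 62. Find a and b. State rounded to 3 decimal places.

a = 8.680, b = 53.320

Split κ in proportion μ : (1−μ): a = 0.14·62 = 8.680, b = 62 − 8.680 = 53.320.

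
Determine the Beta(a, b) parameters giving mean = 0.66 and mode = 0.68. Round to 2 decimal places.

a = 11.88, b = 6.12

With s = a+b: μ = a/s and mode = (a−1)/(s−2). Eliminating a = μs,
μs − 1 = m(s−2) ⇒ s(μ−m) = 1−2m ⇒ s = -0.36/-0.02 = 18.0000.
So a = μs = 11.88, b = (1−μ)s = 6.12.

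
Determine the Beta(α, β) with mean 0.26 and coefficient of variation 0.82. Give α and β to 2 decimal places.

σ = CV·μ = 0.82×0.26 = 0.21320, so σ² = 0.045454.
s+1 = μ(1−μ)/σ² = 0.1924/0.045454 = 4.2328, so s = α+β = 3.2328.
α = μs = 0.84, β = (1−μ)s = 2.39.

α = 0.84, β = 2.39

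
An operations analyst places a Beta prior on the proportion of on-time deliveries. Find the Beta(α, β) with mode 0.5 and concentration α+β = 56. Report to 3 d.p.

α = 28.000, β = 28.000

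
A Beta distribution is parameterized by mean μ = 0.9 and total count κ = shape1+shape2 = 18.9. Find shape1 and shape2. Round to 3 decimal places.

shape1 = 17.010, shape2 = 1.890

shape1 = μκ = 0.9×18.9 = 17.010 and shape2 = (1−μ)κ = 0.1×18.9 = 1.890.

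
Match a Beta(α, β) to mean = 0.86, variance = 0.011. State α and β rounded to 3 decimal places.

α = 8.553, β = 1.392

By moment matching, α+β = μ(1−μ)/σ² − 1 = (0.86·0.14)/0.011 − 1 = 10.9455 − 1 = 9.9455.
Since α/(α+β) = μ, α = 0.86·9.9455 = 8.553 and β = 0.14·9.9455 = 1.392.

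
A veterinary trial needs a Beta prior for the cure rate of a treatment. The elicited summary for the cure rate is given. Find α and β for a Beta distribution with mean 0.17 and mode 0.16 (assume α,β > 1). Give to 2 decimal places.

α = 11.56, β = 56.44

Let s = α+β. Mean gives α = μs = 0.17s; mode gives (α−1)/(s−2) = 0.16.
Substituting: 0.17s − 1 = 0.16(s−2) = 0.16s − 0.32, so 0.01s = 0.68 and s = 68.0000.
Then α = 0.17×68.0000 = 11.56 and β = s−α = 56.44.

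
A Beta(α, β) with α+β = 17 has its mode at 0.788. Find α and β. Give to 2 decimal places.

Mode = (α−1)/(κ−2) with κ = α+β, so α−1 = 0.788·15 = 11.82.
α = 12.82; β = κ − α = 4.18.

α = 12.82, β = 4.18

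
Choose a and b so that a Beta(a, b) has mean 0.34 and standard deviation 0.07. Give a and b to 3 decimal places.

σ² = 0.07² = 0.0049.
With s = a+b, Var = μ(1−μ)/(s+1), so s+1 = (0.34×0.66)/0.0049 = 45.7959 and s = 44.7959.
a = μs = 15.231, b = (1−μ)s = 29.565.

a = 15.231, b = 29.565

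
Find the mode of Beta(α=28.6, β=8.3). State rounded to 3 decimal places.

0.791

With α,β > 1, mode = (α−1)/(α+β−2) = 27.6/34.9 = 0.791.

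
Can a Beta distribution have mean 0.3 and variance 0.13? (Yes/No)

The Beta variance bound is σ² < μ(1−μ).
Here μ(1−μ) = 0.3×0.7 = 0.21, and 0.13 < 0.21.

Yes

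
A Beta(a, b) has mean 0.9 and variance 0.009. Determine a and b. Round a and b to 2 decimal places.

a = 8.10, b = 0.90

By moment matching, a+b = μ(1−μ)/σ² − 1 = (0.9·0.1)/0.009 − 1 = 10.0000 − 1 = 9.0000.
Since a/(a+b) = μ, a = 0.9·9.0000 = 8.10 and b = 0.1·9.0000 = 0.90.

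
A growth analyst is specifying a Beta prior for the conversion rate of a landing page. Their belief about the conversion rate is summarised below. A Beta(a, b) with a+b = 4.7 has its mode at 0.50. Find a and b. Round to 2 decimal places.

a = 2.35, b = 2.35

For a,b>1 the mode is (a−1)/(a+b−2), so a = mode·(κ−2)+1 = 0.50×2.7+1 = 2.35.
And b = (1−mode)·(κ−2)+1 = 0.50×2.7+1 = 2.35.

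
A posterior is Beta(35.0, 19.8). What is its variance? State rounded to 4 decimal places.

α+β = 54.8 and αβ = 693.00, so Var = αβ/[(α+β)²(α+β+1)] = 693.00/167569.632 = 0.0041.

0.0041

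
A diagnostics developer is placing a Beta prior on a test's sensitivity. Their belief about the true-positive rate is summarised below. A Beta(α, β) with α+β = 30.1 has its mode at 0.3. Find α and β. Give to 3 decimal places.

α = 9.430, β = 20.670

Since the density peak of Beta(α,β) is at (α−1)/(α+β−2),
α = 1 + 0.3(30.1−2) = 9.430 and β = 30.1 − 9.430 = 20.670.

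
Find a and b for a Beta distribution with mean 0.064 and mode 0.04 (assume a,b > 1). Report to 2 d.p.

a = 2.45, b = 35.88

With s = a+b: μ = a/s and mode = (a−1)/(s−2). Eliminating a = μs,
μs − 1 = m(s−2) ⇒ s(μ−m) = 1−2m ⇒ s = 0.92/0.024 = 38.3333.
So a = μs = 2.45, b = (1−μ)s = 35.88.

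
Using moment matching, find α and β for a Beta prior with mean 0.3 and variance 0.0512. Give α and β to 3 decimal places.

α = 0.930, β = 2.171

By moment matching, α+β = μ(1−μ)/σ² − 1 = (0.3·0.7)/0.0512 − 1 = 4.1016 − 1 = 3.1016.
Since α/(α+β) = μ, α = 0.3·3.1016 = 0.930 and β = 0.7·3.1016 = 2.171.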